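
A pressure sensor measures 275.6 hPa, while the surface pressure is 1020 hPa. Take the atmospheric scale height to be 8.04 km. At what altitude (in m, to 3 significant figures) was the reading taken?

Invert the barometric formula: z = H ln(P₀/P).
P₀/P = 1020/275.6 = 3.7010; ln(3.7010) = 1.3086.
z = 8040.0 × 1.3086 = 10521 m.

z ≈ 10500 m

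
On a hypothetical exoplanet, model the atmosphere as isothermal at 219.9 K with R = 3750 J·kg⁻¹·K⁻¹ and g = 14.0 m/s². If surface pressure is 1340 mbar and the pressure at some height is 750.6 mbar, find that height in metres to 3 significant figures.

z ≈ 34100 m

Scale height: H = RT/g = 3750 × 219.9 / 14.0 = 58902 m.
Invert the barometric formula: z = H ln(P₀/P).
P₀/P = 1340/750.6 = 1.7852; ln(1.7852) = 0.57953.
z = 58902 × 0.57953 = 34135 m.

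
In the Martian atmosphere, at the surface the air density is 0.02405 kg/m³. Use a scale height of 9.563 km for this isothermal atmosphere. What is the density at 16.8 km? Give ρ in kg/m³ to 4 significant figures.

ρ ≈ 0.004151 kg/m³

In an isothermal atmosphere, density decays like pressure: ρ = ρ₀ exp(−z/H).
z/H = 16800/9563.0 = 1.7568; exp(−1.7568) = 0.17260.
ρ = 0.02405 × 0.17260 = 0.0041510 kg/m³.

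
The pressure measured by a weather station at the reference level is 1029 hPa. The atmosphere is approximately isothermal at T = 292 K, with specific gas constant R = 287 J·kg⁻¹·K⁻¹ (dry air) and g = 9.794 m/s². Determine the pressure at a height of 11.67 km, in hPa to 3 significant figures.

P ≈ 263 hPa

Scale height: H = RT/g = 287 × 292 / 9.794 = 8556.7 m.
Barometric formula: P = P₀ exp(−z/H).
z/H = 11670/8556.7 = 1.3638; exp(−1.3638) = 0.25569.
P = 1029 × 0.25569 = 263.11 hPa.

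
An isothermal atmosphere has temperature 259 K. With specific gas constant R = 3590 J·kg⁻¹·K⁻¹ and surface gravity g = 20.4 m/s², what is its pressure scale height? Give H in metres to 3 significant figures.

The scale height of an isothermal atmosphere is H = RT/g.
H = 3590 × 259 / 20.4 = 929810/20.4 = 45579 m.

H ≈ 45600 m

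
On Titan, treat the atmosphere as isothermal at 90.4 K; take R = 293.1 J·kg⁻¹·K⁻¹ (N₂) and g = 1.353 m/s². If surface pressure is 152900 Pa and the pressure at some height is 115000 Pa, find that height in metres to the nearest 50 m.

Scale height: H = RT/g = 293.1 × 90.4 / 1.353 = 19583 m.
Invert the barometric formula: z = H ln(P₀/P).
P₀/P = 152900/115000 = 1.3296; ln(1.3296) = 0.28488.
z = 19583 × 0.28488 = 5578.8 m.

z ≈ 5600 m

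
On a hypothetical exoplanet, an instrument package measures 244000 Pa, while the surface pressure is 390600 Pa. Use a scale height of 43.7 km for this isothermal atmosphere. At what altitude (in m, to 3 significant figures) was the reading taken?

z ≈ 20600 m

Invert the barometric formula: z = H ln(P₀/P).
P₀/P = 390600/244000 = 1.6008; ln(1.6008) = 0.47050.
z = 43700 × 0.47050 = 20561 m.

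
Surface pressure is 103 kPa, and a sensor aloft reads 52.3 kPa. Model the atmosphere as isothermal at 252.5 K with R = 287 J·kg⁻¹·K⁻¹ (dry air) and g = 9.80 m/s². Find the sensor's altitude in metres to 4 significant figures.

z ≈ 5012 m

Scale height: H = RT/g = 287 × 252.5 / 9.80 = 7394.6 m.
Invert the barometric formula: z = H ln(P₀/P).
P₀/P = 103/52.3 = 1.9694; ln(1.9694) = 0.67773.
z = 7394.6 × 0.67773 = 5011.5 m.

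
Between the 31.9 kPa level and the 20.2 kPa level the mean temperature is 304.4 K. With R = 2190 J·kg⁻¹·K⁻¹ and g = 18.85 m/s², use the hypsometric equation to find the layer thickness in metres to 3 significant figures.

Hypsometric equation: Δz = (R T̄/g) ln(P₁/P₂).
R T̄/g = 2190 × 304.4 / 18.85 = 35365 m.
ln(31.9/20.2) = ln(1.5792) = 0.45692.
Δz = 35365 × 0.45692 = 16159 m.

Δz ≈ 16200 m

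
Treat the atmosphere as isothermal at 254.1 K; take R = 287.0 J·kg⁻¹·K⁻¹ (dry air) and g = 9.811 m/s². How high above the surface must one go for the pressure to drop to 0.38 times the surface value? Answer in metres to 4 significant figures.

Scale height: H = RT/g = 287.0 × 254.1 / 9.811 = 7433.2 m.
Set P/P₀ = exp(−z/H) = 0.38, so z = −H ln(0.38).
−ln(0.38) = 0.96758; z = 7433.2 × 0.96758 = 7192.2 m.

z ≈ 7192 m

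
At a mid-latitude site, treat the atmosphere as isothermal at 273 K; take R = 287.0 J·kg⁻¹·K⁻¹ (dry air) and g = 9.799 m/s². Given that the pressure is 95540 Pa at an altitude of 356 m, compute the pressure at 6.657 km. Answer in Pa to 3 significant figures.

P ≈ 43400 Pa

Scale height: H = RT/g = 287.0 × 273 / 9.799 = 7995.8 m.
Between two levels, P₂ = P₁ exp(−Δz/H) with Δz = z₂ − z₁.
Δz = 6657.0 − 356.00 = 6301.0 m; Δz/H = 6301.0/7995.8 = 0.78804.
P₂ = 95540 × exp(−0.78804) = 95540 × 0.45474 = 43446 Pa.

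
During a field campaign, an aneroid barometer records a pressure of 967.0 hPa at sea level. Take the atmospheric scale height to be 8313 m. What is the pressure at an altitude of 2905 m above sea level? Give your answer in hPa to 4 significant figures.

P ≈ 681.8 hPa

Barometric formula: P = P₀ exp(−z/H).
z/H = 2905.0/8313.0 = 0.34945; exp(−0.34945) = 0.70508.
P = 967.0 × 0.70508 = 681.81 hPa.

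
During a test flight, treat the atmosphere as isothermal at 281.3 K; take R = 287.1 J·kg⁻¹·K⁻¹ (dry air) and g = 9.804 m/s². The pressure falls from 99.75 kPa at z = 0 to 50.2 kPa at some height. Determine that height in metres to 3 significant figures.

z ≈ 5660 m

Scale height: H = RT/g = 287.1 × 281.3 / 9.804 = 8237.6 m.
Invert the barometric formula: z = H ln(P₀/P).
P₀/P = 99.75/50.2 = 1.9871; ln(1.9871) = 0.68668.
z = 8237.6 × 0.68668 = 5656.6 m.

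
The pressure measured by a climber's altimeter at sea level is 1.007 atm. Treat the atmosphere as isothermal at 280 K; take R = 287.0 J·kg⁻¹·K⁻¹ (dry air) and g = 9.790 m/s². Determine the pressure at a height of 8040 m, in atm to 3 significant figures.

Scale height: H = RT/g = 287.0 × 280 / 9.790 = 8208.4 m.
Barometric formula: P = P₀ exp(−z/H).
z/H = 8040.0/8208.4 = 0.97948; exp(−0.97948) = 0.37551.
P = 1.007 × 0.37551 = 0.37814 atm.

P ≈ 0.378 atm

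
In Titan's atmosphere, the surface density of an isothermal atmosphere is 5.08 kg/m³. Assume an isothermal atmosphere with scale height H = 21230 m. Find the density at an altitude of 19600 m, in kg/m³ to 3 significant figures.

ρ ≈ 2.02 kg/m³

In an isothermal atmosphere, density decays like pressure: ρ = ρ₀ exp(−z/H).
z/H = 19600/21230 = 0.92322; exp(−0.92322) = 0.39724.
ρ = 5.08 × 0.39724 = 2.0180 kg/m³.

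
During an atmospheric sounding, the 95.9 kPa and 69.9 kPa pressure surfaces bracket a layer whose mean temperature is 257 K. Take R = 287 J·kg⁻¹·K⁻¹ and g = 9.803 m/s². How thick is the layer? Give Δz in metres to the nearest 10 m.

Δz ≈ 2380 m

Hypsometric equation: Δz = (R T̄/g) ln(P₁/P₂).
R T̄/g = 287 × 257 / 9.803 = 7524.1 m.
ln(95.9/69.9) = ln(1.3720) = 0.31627.
Δz = 7524.1 × 0.31627 = 2379.6 m.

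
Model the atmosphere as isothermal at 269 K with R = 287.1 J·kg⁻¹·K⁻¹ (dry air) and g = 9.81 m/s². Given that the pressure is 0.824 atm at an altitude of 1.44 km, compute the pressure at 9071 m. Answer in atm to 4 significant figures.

Scale height: H = RT/g = 287.1 × 269 / 9.81 = 7872.6 m.
Between two levels, P₂ = P₁ exp(−Δz/H) with Δz = z₂ − z₁.
Δz = 9071.0 − 1440.0 = 7631.0 m; Δz/H = 7631.0/7872.6 = 0.96931.
P₂ = 0.824 × exp(−0.96931) = 0.824 × 0.37934 = 0.31258 atm.

P ≈ 0.3126 atm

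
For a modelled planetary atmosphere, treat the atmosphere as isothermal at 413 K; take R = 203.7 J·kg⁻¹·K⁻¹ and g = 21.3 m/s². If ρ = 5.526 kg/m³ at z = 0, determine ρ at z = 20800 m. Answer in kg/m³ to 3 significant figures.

ρ ≈ 0.0285 kg/m³

Scale height: H = RT/g = 203.7 × 413 / 21.3 = 3949.7 m.
In an isothermal atmosphere, density decays like pressure: ρ = ρ₀ exp(−z/H).
z/H = 20800/3949.7 = 5.2662; exp(−5.2662) = 0.0051632.
ρ = 5.526 × 0.0051632 = 0.028532 kg/m³.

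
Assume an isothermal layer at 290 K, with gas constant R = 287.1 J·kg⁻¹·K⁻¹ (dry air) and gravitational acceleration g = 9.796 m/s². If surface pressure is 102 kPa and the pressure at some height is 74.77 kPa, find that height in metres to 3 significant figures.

z ≈ 2640 m

Scale height: H = RT/g = 287.1 × 290 / 9.796 = 8499.3 m.
Invert the barometric formula: z = H ln(P₀/P).
P₀/P = 102/74.77 = 1.3642; ln(1.3642) = 0.31057.
z = 8499.3 × 0.31057 = 2639.6 m.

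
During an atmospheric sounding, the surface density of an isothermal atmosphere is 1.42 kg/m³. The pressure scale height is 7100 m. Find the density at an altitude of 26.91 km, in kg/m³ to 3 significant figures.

ρ ≈ 0.0321 kg/m³

In an isothermal atmosphere, density decays like pressure: ρ = ρ₀ exp(−z/H).
z/H = 26910/7100.0 = 3.7901; exp(−3.7901) = 0.022593.
ρ = 1.42 × 0.022593 = 0.032082 kg/m³.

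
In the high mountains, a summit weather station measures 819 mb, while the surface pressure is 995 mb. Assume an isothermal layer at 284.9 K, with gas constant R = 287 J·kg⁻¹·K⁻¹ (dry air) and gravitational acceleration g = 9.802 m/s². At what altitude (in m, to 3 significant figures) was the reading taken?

Scale height: H = RT/g = 287 × 284.9 / 9.802 = 8341.8 m.
Invert the barometric formula: z = H ln(P₀/P).
P₀/P = 995/819 = 1.2149; ln(1.2149) = 0.19466.
z = 8341.8 × 0.19466 = 1623.8 m.

z ≈ 1620 m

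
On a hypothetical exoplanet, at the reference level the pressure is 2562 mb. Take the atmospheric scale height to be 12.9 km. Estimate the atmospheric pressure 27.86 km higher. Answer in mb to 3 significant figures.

Barometric formula: P = P₀ exp(−z/H).
z/H = 27860/12900 = 2.1597; exp(−2.1597) = 0.11536.
P = 2562 × 0.11536 = 295.55 mb.

P ≈ 296 mb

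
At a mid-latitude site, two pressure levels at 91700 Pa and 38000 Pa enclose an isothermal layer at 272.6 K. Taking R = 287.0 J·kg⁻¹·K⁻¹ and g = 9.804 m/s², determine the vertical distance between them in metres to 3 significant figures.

Δz ≈ 7030 m

Hypsometric equation: Δz = (R T̄/g) ln(P₁/P₂).
R T̄/g = 287.0 × 272.6 / 9.804 = 7980.0 m.
ln(91700/38000) = ln(2.4132) = 0.88095.
Δz = 7980.0 × 0.88095 = 7030.0 m.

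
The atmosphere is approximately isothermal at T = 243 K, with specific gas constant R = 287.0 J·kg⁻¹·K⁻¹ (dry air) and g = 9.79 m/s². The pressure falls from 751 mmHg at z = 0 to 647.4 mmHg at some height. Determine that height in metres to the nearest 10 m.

Scale height: H = RT/g = 287.0 × 243 / 9.79 = 7123.7 m.
Invert the barometric formula: z = H ln(P₀/P).
P₀/P = 751/647.4 = 1.1600; ln(1.1600) = 0.14842.
z = 7123.7 × 0.14842 = 1057.3 m.

z ≈ 1060 m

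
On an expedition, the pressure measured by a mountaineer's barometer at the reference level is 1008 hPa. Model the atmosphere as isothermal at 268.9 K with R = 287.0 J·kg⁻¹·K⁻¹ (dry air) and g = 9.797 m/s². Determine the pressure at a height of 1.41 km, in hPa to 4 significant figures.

P ≈ 842.8 hPa

Scale height: H = RT/g = 287.0 × 268.9 / 9.797 = 7877.3 m.
Barometric formula: P = P₀ exp(−z/H).
z/H = 1410.0/7877.3 = 0.17900; exp(−0.17900) = 0.83611.
P = 1008 × 0.83611 = 842.80 hPa.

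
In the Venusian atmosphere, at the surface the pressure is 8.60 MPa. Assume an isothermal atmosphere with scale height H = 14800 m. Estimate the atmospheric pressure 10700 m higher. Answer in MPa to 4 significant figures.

Barometric formula: P = P₀ exp(−z/H).
z/H = 10700/14800 = 0.72297; exp(−0.72297) = 0.48531.
P = 8.60 × 0.48531 = 4.1737 MPa.

P ≈ 4.174 MPa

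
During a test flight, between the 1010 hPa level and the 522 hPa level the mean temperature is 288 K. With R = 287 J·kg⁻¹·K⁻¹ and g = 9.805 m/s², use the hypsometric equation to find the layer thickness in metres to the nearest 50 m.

Δz ≈ 5550 m

Hypsometric equation: Δz = (R T̄/g) ln(P₁/P₂).
R T̄/g = 287 × 288 / 9.805 = 8430.0 m.
ln(1010/522) = ln(1.9349) = 0.66006.
Δz = 8430.0 × 0.66006 = 5564.3 m.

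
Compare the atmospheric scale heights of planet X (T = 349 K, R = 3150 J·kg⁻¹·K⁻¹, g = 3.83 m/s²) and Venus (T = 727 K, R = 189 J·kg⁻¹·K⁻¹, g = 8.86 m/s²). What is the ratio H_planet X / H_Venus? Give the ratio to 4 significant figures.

H = RT/g for each body.
H_planet X = 3150 × 349 / 3.83 = 287040 m.
H_Venus = 189 × 727 / 8.86 = 15508 m.
H_planet X/H_Venus = 287040/15508 = 18.509.

H_planet X/H_Venus ≈ 18.51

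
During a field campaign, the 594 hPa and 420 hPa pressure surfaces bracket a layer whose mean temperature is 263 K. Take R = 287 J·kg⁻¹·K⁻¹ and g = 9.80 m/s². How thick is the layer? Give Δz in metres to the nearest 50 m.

Δz ≈ 2650 m

Hypsometric equation: Δz = (R T̄/g) ln(P₁/P₂).
R T̄/g = 287 × 263 / 9.80 = 7702.1 m.
ln(594/420) = ln(1.4143) = 0.34663.
Δz = 7702.1 × 0.34663 = 2669.8 m.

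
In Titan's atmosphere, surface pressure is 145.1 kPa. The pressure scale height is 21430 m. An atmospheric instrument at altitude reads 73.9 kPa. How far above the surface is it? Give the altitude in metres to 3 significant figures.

Invert the barometric formula: z = H ln(P₀/P).
P₀/P = 145.1/73.9 = 1.9635; ln(1.9635) = 0.67473.
z = 21430 × 0.67473 = 14459 m.

z ≈ 14500 m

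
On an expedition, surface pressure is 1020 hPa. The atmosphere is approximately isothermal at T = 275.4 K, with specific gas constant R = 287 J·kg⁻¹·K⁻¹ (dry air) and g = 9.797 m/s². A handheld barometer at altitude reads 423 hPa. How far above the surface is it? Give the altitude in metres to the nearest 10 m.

Scale height: H = RT/g = 287 × 275.4 / 9.797 = 8067.8 m.
Invert the barometric formula: z = H ln(P₀/P).
P₀/P = 1020/423 = 2.4113; ln(2.4113) = 0.88017.
z = 8067.8 × 0.88017 = 7101.0 m.

z ≈ 7100 m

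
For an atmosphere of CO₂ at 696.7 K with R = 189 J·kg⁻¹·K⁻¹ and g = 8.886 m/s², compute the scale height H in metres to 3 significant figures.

H ≈ 14800 m

The scale height of an isothermal atmosphere is H = RT/g.
H = 189 × 696.7 / 8.886 = 131680/8.886 = 14819 m.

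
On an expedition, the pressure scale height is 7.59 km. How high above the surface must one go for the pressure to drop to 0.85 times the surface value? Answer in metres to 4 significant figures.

z ≈ 1234 m

Set P/P₀ = exp(−z/H) = 0.85, so z = −H ln(0.85).
−ln(0.85) = 0.16252; z = 7590.0 × 0.16252 = 1233.5 m.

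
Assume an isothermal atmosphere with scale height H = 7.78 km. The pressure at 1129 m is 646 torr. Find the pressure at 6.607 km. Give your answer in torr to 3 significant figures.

P ≈ 319 torr

Between two levels, P₂ = P₁ exp(−Δz/H) with Δz = z₂ − z₁.
Δz = 6607.0 − 1129.0 = 5478.0 m; Δz/H = 5478.0/7780.0 = 0.70411.
P₂ = 646 × exp(−0.70411) = 646 × 0.49455 = 319.48 torr.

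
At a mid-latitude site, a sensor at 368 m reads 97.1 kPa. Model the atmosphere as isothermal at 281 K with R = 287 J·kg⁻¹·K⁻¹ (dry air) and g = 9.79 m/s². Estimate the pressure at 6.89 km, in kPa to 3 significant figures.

P ≈ 44.0 kPa

Scale height: H = RT/g = 287 × 281 / 9.79 = 8237.7 m.
Between two levels, P₂ = P₁ exp(−Δz/H) with Δz = z₂ − z₁.
Δz = 6890.0 − 368.00 = 6522.0 m; Δz/H = 6522.0/8237.7 = 0.79173.
P₂ = 97.1 × exp(−0.79173) = 97.1 × 0.45306 = 43.992 kPa.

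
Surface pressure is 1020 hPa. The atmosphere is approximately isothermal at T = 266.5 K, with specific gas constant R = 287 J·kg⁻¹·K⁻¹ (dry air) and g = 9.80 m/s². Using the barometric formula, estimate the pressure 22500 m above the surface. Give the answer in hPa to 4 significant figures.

P ≈ 57.09 hPa

Scale height: H = RT/g = 287 × 266.5 / 9.80 = 7804.6 m.
Barometric formula: P = P₀ exp(−z/H).
z/H = 22500/7804.6 = 2.8829; exp(−2.8829) = 0.055972.
P = 1020 × 0.055972 = 57.091 hPa.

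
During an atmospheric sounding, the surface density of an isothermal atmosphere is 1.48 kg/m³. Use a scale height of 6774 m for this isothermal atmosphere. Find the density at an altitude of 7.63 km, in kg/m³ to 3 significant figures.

In an isothermal atmosphere, density decays like pressure: ρ = ρ₀ exp(−z/H).
z/H = 7630.0/6774.0 = 1.1264; exp(−1.1264) = 0.32420.
ρ = 1.48 × 0.32420 = 0.47982 kg/m³.

ρ ≈ 0.480 kg/m³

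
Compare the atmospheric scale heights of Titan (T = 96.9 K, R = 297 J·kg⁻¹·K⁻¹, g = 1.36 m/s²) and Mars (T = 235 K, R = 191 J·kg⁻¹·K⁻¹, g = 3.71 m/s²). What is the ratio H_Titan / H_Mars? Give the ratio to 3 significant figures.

H_Titan/H_Mars ≈ 1.75

H = RT/g for each body.
H_Titan = 297 × 96.9 / 1.36 = 21161 m.
H_Mars = 191 × 235 / 3.71 = 12098 m.
H_Titan/H_Mars = 21161/12098 = 1.7491.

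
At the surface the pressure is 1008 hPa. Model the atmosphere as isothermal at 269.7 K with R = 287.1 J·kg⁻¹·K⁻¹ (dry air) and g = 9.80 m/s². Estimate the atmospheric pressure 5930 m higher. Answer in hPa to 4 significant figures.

Scale height: H = RT/g = 287.1 × 269.7 / 9.80 = 7901.1 m.
Barometric formula: P = P₀ exp(−z/H).
z/H = 5930.0/7901.1 = 0.75053; exp(−0.75053) = 0.47212.
P = 1008 × 0.47212 = 475.90 hPa.

P ≈ 475.9 hPa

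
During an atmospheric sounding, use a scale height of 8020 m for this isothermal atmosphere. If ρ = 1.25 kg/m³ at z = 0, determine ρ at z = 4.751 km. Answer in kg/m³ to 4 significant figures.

ρ ≈ 0.6913 kg/m³

In an isothermal atmosphere, density decays like pressure: ρ = ρ₀ exp(−z/H).
z/H = 4751.0/8020.0 = 0.59239; exp(−0.59239) = 0.55300.
ρ = 1.25 × 0.55300 = 0.69125 kg/m³.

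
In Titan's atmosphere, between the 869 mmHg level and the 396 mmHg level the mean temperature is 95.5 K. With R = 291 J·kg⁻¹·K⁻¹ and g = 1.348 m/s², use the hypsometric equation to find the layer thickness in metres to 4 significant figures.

Δz ≈ 16200 m

Hypsometric equation: Δz = (R T̄/g) ln(P₁/P₂).
R T̄/g = 291 × 95.5 / 1.348 = 20616 m.
ln(869/396) = ln(2.1944) = 0.78591.
Δz = 20616 × 0.78591 = 16202 m.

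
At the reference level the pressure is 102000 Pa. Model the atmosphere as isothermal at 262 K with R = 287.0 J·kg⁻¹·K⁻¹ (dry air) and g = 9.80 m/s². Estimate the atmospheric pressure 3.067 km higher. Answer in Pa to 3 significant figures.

Scale height: H = RT/g = 287.0 × 262 / 9.80 = 7672.9 m.
Barometric formula: P = P₀ exp(−z/H).
z/H = 3067.0/7672.9 = 0.39972; exp(−0.39972) = 0.67051.
P = 102000 × 0.67051 = 68392 Pa.

P ≈ 68400 Pa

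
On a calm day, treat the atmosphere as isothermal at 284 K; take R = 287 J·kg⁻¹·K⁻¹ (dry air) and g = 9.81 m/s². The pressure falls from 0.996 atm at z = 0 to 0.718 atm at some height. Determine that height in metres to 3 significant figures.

Scale height: H = RT/g = 287 × 284 / 9.81 = 8308.7 m.
Invert the barometric formula: z = H ln(P₀/P).
P₀/P = 0.996/0.718 = 1.3872; ln(1.3872) = 0.32729.
z = 8308.7 × 0.32729 = 2719.4 m.

z ≈ 2720 m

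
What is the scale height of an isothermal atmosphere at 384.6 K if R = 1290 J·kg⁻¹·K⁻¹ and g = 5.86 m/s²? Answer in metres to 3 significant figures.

H ≈ 84700 m

The scale height of an isothermal atmosphere is H = RT/g.
H = 1290 × 384.6 / 5.86 = 496130/5.86 = 84664 m.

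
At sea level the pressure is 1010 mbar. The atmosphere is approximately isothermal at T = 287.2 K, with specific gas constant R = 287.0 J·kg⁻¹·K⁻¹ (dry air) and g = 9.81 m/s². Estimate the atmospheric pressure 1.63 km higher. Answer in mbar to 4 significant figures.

P ≈ 831.9 mbar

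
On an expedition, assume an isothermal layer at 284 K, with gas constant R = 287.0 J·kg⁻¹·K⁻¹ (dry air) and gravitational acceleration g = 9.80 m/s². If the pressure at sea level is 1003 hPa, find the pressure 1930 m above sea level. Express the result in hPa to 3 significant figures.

P ≈ 795 hPa

Scale height: H = RT/g = 287.0 × 284 / 9.80 = 8317.1 m.
Barometric formula: P = P₀ exp(−z/H).
z/H = 1930.0/8317.1 = 0.23205; exp(−0.23205) = 0.79291.
P = 1003 × 0.79291 = 795.29 hPa.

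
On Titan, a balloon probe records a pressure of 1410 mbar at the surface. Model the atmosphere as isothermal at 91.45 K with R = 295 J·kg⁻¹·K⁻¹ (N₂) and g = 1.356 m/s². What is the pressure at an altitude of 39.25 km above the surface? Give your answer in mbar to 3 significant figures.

P ≈ 196 mbar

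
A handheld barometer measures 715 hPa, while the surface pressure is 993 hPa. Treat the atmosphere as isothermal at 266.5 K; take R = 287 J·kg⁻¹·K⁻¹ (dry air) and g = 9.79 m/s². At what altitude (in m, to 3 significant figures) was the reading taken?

Scale height: H = RT/g = 287 × 266.5 / 9.79 = 7812.6 m.
Invert the barometric formula: z = H ln(P₀/P).
P₀/P = 993/715 = 1.3888; ln(1.3888) = 0.32844.
z = 7812.6 × 0.32844 = 2566.0 m.

z ≈ 2570 m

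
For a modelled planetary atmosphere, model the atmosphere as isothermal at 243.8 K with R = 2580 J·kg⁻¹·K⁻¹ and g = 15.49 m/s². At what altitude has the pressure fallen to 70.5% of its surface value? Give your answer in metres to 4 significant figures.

Scale height: H = RT/g = 2580 × 243.8 / 15.49 = 40607 m.
Set P/P₀ = exp(−z/H) = 0.705, so z = −H ln(0.705).
−ln(0.705) = 0.34956; z = 40607 × 0.34956 = 14195 m.

z ≈ 14190 m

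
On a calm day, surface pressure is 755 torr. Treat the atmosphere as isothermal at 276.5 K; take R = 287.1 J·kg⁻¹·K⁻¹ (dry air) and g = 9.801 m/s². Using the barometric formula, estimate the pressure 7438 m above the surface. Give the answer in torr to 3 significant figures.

P ≈ 301 torr

Scale height: H = RT/g = 287.1 × 276.5 / 9.801 = 8099.5 m.
Barometric formula: P = P₀ exp(−z/H).
z/H = 7438.0/8099.5 = 0.91833; exp(−0.91833) = 0.39919.
P = 755 × 0.39919 = 301.39 torr.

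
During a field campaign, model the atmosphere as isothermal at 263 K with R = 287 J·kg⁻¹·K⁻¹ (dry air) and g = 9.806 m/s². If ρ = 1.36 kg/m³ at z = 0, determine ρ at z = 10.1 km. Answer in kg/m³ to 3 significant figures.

ρ ≈ 0.366 kg/m³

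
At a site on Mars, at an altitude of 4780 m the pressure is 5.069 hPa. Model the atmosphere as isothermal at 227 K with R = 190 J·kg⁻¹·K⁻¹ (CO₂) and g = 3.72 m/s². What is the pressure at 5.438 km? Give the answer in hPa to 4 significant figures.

P ≈ 4.789 hPa

Scale height: H = RT/g = 190 × 227 / 3.72 = 11594 m.
Between two levels, P₂ = P₁ exp(−Δz/H) with Δz = z₂ − z₁.
Δz = 5438.0 − 4780.0 = 658.00 m; Δz/H = 658.00/11594 = 0.056753.
P₂ = 5.069 × exp(−0.056753) = 5.069 × 0.94483 = 4.7893 hPa.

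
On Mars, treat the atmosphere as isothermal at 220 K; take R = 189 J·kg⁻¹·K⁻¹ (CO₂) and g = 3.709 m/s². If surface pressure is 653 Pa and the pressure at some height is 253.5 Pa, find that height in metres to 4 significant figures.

z ≈ 10610 m

Scale height: H = RT/g = 189 × 220 / 3.709 = 11211 m.
Invert the barometric formula: z = H ln(P₀/P).
P₀/P = 653/253.5 = 2.5759; ln(2.5759) = 0.94620.
z = 11211 × 0.94620 = 10608 m.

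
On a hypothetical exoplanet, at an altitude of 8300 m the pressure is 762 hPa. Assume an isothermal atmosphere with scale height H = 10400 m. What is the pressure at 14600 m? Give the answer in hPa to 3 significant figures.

P ≈ 416 hPa

Between two levels, P₂ = P₁ exp(−Δz/H) with Δz = z₂ − z₁.
Δz = 14600 − 8300.0 = 6300.0 m; Δz/H = 6300.0/10400 = 0.60577.
P₂ = 762 × exp(−0.60577) = 762 × 0.54565 = 415.79 hPa.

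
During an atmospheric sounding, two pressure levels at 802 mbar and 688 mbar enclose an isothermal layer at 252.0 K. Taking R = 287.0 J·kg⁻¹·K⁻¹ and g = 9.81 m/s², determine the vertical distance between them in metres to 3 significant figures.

Hypsometric equation: Δz = (R T̄/g) ln(P₁/P₂).
R T̄/g = 287.0 × 252.0 / 9.81 = 7372.5 m.
ln(802/688) = ln(1.1657) = 0.15332.
Δz = 7372.5 × 0.15332 = 1130.4 m.

Δz ≈ 1130 m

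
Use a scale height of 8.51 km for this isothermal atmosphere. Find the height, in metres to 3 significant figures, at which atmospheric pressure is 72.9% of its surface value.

z ≈ 2690 m

Set P/P₀ = exp(−z/H) = 0.729, so z = −H ln(0.729).
−ln(0.729) = 0.31608; z = 8510.0 × 0.31608 = 2689.8 m.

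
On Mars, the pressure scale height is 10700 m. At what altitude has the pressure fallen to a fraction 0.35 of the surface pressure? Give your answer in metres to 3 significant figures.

Set P/P₀ = exp(−z/H) = 0.35, so z = −H ln(0.35).
−ln(0.35) = 1.0498; z = 10700 × 1.0498 = 11233 m.

z ≈ 11200 m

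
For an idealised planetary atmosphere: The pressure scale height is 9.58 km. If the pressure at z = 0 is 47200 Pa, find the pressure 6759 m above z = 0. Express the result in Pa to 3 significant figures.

P ≈ 23300 Pa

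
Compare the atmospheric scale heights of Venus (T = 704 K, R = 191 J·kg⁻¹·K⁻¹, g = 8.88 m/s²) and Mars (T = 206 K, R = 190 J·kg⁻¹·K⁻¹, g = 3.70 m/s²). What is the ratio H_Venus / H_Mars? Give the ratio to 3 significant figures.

H_Venus/H_Mars ≈ 1.43

H = RT/g for each body.
H_Venus = 191 × 704 / 8.88 = 15142 m.
H_Mars = 190 × 206 / 3.70 = 10578 m.
H_Venus/H_Mars = 15142/10578 = 1.4315.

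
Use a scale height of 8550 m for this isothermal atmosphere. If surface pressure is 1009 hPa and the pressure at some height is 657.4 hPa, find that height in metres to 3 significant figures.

z ≈ 3660 m

Invert the barometric formula: z = H ln(P₀/P).
P₀/P = 1009/657.4 = 1.5348; ln(1.5348) = 0.42840.
z = 8550.0 × 0.42840 = 3662.8 m.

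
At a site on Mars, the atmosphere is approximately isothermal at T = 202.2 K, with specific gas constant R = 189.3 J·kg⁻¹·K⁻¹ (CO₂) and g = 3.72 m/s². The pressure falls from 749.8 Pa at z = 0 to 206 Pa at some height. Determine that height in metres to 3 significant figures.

Scale height: H = RT/g = 189.3 × 202.2 / 3.72 = 10289 m.
Invert the barometric formula: z = H ln(P₀/P).
P₀/P = 749.8/206 = 3.6398; ln(3.6398) = 1.2919.
z = 10289 × 1.2919 = 13292 m.

z ≈ 13300 m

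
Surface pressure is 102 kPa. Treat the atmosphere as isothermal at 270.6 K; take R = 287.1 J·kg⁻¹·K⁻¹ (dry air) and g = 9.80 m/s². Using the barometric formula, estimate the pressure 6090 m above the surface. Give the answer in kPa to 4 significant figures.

P ≈ 47.31 kPa

Scale height: H = RT/g = 287.1 × 270.6 / 9.80 = 7927.5 m.
Barometric formula: P = P₀ exp(−z/H).
z/H = 6090.0/7927.5 = 0.76821; exp(−0.76821) = 0.46384.
P = 102 × 0.46384 = 47.312 kPa.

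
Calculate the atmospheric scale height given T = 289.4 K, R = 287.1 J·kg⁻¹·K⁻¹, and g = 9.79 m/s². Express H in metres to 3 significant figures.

H ≈ 8490 m

The scale height of an isothermal atmosphere is H = RT/g.
H = 287.1 × 289.4 / 9.79 = 83087/9.79 = 8486.9 m.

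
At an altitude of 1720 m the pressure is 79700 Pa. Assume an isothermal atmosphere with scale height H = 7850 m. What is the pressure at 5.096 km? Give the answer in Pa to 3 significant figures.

Between two levels, P₂ = P₁ exp(−Δz/H) with Δz = z₂ − z₁.
Δz = 5096.0 − 1720.0 = 3376.0 m; Δz/H = 3376.0/7850.0 = 0.43006.
P₂ = 79700 × exp(−0.43006) = 79700 × 0.65047 = 51842 Pa.

P ≈ 51800 Pa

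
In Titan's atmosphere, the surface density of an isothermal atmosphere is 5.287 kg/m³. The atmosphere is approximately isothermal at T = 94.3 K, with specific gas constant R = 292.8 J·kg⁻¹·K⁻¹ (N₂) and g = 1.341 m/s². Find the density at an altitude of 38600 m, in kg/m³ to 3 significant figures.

Scale height: H = RT/g = 292.8 × 94.3 / 1.341 = 20590 m.
In an isothermal atmosphere, density decays like pressure: ρ = ρ₀ exp(−z/H).
z/H = 38600/20590 = 1.8747; exp(−1.8747) = 0.15340.
ρ = 5.287 × 0.15340 = 0.81103 kg/m³.

ρ ≈ 0.811 kg/m³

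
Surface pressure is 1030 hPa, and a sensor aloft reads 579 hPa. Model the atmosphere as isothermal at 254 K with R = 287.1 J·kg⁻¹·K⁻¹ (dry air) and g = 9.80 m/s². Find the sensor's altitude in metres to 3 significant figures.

z ≈ 4290 m

Scale height: H = RT/g = 287.1 × 254 / 9.80 = 7441.2 m.
Invert the barometric formula: z = H ln(P₀/P).
P₀/P = 1030/579 = 1.7789; ln(1.7789) = 0.57600.
z = 7441.2 × 0.57600 = 4286.1 m.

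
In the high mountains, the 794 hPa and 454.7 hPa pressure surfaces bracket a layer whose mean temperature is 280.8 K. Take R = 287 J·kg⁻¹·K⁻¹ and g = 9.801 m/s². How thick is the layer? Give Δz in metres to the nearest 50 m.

Hypsometric equation: Δz = (R T̄/g) ln(P₁/P₂).
R T̄/g = 287 × 280.8 / 9.801 = 8222.6 m.
ln(794/454.7) = ln(1.7462) = 0.55744.
Δz = 8222.6 × 0.55744 = 4583.6 m.

Δz ≈ 4600 m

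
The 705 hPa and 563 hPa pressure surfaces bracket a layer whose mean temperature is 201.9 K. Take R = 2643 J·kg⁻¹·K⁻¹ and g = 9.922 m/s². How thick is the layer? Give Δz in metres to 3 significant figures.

Δz ≈ 12100 m

Hypsometric equation: Δz = (R T̄/g) ln(P₁/P₂).
R T̄/g = 2643 × 201.9 / 9.922 = 53782 m.
ln(705/563) = ln(1.2522) = 0.22490.
Δz = 53782 × 0.22490 = 12096 m.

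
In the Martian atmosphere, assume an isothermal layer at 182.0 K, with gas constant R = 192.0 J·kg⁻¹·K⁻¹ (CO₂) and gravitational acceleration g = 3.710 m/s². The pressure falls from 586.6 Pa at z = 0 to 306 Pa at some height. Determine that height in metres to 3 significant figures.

z ≈ 6130 m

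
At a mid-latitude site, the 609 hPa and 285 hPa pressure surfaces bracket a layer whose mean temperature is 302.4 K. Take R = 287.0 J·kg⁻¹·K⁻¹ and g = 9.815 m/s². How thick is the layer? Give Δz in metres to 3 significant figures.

Hypsometric equation: Δz = (R T̄/g) ln(P₁/P₂).
R T̄/g = 287.0 × 302.4 / 9.815 = 8842.5 m.
ln(609/285) = ln(2.1368) = 0.75931.
Δz = 8842.5 × 0.75931 = 6714.2 m.

Δz ≈ 6710 m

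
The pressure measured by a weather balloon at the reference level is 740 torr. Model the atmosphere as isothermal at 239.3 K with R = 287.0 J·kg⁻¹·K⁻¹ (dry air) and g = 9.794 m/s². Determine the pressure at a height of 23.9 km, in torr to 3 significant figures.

Scale height: H = RT/g = 287.0 × 239.3 / 9.794 = 7012.4 m.
Barometric formula: P = P₀ exp(−z/H).
z/H = 23900/7012.4 = 3.4082; exp(−3.4082) = 0.033101.
P = 740 × 0.033101 = 24.495 torr.

P ≈ 24.5 torr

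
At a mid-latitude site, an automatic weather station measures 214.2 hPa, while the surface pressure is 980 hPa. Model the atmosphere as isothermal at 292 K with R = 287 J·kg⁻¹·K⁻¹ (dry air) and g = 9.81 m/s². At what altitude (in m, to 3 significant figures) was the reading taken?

z ≈ 13000 m

Scale height: H = RT/g = 287 × 292 / 9.81 = 8542.7 m.
Invert the barometric formula: z = H ln(P₀/P).
P₀/P = 980/214.2 = 4.5752; ln(4.5752) = 1.5207.
z = 8542.7 × 1.5207 = 12991 m.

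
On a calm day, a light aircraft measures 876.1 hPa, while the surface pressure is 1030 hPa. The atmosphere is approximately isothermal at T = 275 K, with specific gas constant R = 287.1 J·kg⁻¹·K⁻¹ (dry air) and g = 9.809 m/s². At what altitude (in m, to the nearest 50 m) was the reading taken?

z ≈ 1300 m

Scale height: H = RT/g = 287.1 × 275 / 9.809 = 8049.0 m.
Invert the barometric formula: z = H ln(P₀/P).
P₀/P = 1030/876.1 = 1.1757; ln(1.1757) = 0.16186.
z = 8049.0 × 0.16186 = 1302.8 m.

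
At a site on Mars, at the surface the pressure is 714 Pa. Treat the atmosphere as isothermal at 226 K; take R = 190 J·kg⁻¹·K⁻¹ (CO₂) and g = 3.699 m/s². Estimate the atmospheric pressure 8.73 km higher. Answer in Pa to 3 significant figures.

Scale height: H = RT/g = 190 × 226 / 3.699 = 11609 m.
Barometric formula: P = P₀ exp(−z/H).
z/H = 8730.0/11609 = 0.75200; exp(−0.75200) = 0.47142.
P = 714 × 0.47142 = 336.59 Pa.

P ≈ 337 Pa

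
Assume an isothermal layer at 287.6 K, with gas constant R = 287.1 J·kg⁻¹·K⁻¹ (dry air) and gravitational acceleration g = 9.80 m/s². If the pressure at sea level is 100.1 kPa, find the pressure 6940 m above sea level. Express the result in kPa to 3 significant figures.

P ≈ 43.9 kPa

Scale height: H = RT/g = 287.1 × 287.6 / 9.80 = 8425.5 m.
Barometric formula: P = P₀ exp(−z/H).
z/H = 6940.0/8425.5 = 0.82369; exp(−0.82369) = 0.43881.
P = 100.1 × 0.43881 = 43.925 kPa.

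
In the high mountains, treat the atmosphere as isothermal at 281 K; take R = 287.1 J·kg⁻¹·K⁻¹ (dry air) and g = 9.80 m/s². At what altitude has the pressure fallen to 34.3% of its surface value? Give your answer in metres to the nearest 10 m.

z ≈ 8810 m

Scale height: H = RT/g = 287.1 × 281 / 9.80 = 8232.2 m.
Set P/P₀ = exp(−z/H) = 0.343, so z = −H ln(0.343).
−ln(0.343) = 1.0700; z = 8232.2 × 1.0700 = 8808.5 m.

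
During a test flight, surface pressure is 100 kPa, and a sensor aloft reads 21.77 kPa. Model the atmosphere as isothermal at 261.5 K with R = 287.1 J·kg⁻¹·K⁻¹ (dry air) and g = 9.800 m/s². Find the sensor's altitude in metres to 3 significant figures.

Scale height: H = RT/g = 287.1 × 261.5 / 9.800 = 7660.9 m.
Invert the barometric formula: z = H ln(P₀/P).
P₀/P = 100/21.77 = 4.5935; ln(4.5935) = 1.5246.
z = 7660.9 × 1.5246 = 11680 m.

z ≈ 11700 m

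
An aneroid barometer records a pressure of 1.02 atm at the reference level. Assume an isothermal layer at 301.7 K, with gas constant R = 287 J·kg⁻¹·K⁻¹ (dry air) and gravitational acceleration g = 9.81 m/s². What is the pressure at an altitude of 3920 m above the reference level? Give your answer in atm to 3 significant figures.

P ≈ 0.654 atm

Scale height: H = RT/g = 287 × 301.7 / 9.81 = 8826.5 m.
Barometric formula: P = P₀ exp(−z/H).
z/H = 3920.0/8826.5 = 0.44412; exp(−0.44412) = 0.64139.
P = 1.02 × 0.64139 = 0.65422 atm.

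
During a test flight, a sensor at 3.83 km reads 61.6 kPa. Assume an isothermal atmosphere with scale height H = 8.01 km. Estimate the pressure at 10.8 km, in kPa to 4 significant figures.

Between two levels, P₂ = P₁ exp(−Δz/H) with Δz = z₂ − z₁.
Δz = 10800 − 3830.0 = 6970.0 m; Δz/H = 6970.0/8010.0 = 0.87016.
P₂ = 61.6 × exp(−0.87016) = 61.6 × 0.41888 = 25.803 kPa.

P ≈ 25.80 kPa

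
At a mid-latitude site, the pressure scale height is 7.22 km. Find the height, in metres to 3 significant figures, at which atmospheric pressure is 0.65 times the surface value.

z ≈ 3110 m

Set P/P₀ = exp(−z/H) = 0.65, so z = −H ln(0.65).
−ln(0.65) = 0.43078; z = 7220.0 × 0.43078 = 3110.2 m.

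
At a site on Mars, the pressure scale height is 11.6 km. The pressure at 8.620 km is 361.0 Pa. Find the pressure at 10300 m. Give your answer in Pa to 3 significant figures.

Between two levels, P₂ = P₁ exp(−Δz/H) with Δz = z₂ − z₁.
Δz = 10300 − 8620.0 = 1680.0 m; Δz/H = 1680.0/11600 = 0.14483.
P₂ = 361.0 × exp(−0.14483) = 361.0 × 0.86517 = 312.33 Pa.

P ≈ 312 Pa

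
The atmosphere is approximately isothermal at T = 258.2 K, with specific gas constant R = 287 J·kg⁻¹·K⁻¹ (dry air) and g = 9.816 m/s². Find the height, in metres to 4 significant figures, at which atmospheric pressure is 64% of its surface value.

z ≈ 3369 m

Scale height: H = RT/g = 287 × 258.2 / 9.816 = 7549.2 m.
Set P/P₀ = exp(−z/H) = 0.64, so z = −H ln(0.64).
−ln(0.64) = 0.44629; z = 7549.2 × 0.44629 = 3369.1 m.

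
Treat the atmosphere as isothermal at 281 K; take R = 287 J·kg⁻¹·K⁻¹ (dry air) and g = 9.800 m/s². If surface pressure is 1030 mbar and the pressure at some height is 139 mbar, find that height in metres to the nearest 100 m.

Scale height: H = RT/g = 287 × 281 / 9.800 = 8229.3 m.
Invert the barometric formula: z = H ln(P₀/P).
P₀/P = 1030/139 = 7.4101; ln(7.4101) = 2.0028.
z = 8229.3 × 2.0028 = 16482 m.

z ≈ 16500 m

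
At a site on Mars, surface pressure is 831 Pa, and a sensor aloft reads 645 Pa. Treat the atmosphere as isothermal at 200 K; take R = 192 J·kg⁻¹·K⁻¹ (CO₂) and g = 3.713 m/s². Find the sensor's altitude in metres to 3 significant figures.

z ≈ 2620 m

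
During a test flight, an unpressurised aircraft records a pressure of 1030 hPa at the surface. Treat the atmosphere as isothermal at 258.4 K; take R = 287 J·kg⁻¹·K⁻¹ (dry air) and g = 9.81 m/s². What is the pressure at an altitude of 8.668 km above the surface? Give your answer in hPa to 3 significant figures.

Scale height: H = RT/g = 287 × 258.4 / 9.81 = 7559.7 m.
Barometric formula: P = P₀ exp(−z/H).
z/H = 8668.0/7559.7 = 1.1466; exp(−1.1466) = 0.31772.
P = 1030 × 0.31772 = 327.25 hPa.

P ≈ 327 hPa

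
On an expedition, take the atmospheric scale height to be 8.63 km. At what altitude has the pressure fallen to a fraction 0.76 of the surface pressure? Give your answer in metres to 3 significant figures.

Set P/P₀ = exp(−z/H) = 0.76, so z = −H ln(0.76).
−ln(0.76) = 0.27444; z = 8630.0 × 0.27444 = 2368.4 m.

z ≈ 2370 m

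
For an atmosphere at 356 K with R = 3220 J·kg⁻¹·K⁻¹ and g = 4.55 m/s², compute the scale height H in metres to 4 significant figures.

The scale height of an isothermal atmosphere is H = RT/g.
H = 3220 × 356 / 4.55 = 1146300/4.55 = 251930 m.

H ≈ 251900 m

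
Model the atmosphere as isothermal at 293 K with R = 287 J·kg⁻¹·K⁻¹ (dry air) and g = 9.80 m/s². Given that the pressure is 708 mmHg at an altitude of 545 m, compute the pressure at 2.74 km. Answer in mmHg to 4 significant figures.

Scale height: H = RT/g = 287 × 293 / 9.80 = 8580.7 m.
Between two levels, P₂ = P₁ exp(−Δz/H) with Δz = z₂ − z₁.
Δz = 2740.0 − 545.00 = 2195.0 m; Δz/H = 2195.0/8580.7 = 0.25581.
P₂ = 708 × exp(−0.25581) = 708 × 0.77429 = 548.20 mmHg.

P ≈ 548.2 mmHg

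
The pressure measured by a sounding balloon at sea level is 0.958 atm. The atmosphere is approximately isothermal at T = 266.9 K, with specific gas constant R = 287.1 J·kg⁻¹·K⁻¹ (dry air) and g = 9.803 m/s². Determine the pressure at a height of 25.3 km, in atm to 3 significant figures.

Scale height: H = RT/g = 287.1 × 266.9 / 9.803 = 7816.7 m.
Barometric formula: P = P₀ exp(−z/H).
z/H = 25300/7816.7 = 3.2367; exp(−3.2367) = 0.039293.
P = 0.958 × 0.039293 = 0.037643 atm.

P ≈ 0.0376 atm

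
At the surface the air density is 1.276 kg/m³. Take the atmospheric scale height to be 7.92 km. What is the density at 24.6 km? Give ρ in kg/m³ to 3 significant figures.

In an isothermal atmosphere, density decays like pressure: ρ = ρ₀ exp(−z/H).
z/H = 24600/7920.0 = 3.1061; exp(−3.1061) = 0.044775.
ρ = 1.276 × 0.044775 = 0.057133 kg/m³.

ρ ≈ 0.0571 kg/m³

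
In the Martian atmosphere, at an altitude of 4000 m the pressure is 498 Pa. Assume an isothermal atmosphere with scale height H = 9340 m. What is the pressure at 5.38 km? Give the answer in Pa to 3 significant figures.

Between two levels, P₂ = P₁ exp(−Δz/H) with Δz = z₂ − z₁.
Δz = 5380.0 − 4000.0 = 1380.0 m; Δz/H = 1380.0/9340.0 = 0.14775.
P₂ = 498 × exp(−0.14775) = 498 × 0.86265 = 429.60 Pa.

P ≈ 430 Pa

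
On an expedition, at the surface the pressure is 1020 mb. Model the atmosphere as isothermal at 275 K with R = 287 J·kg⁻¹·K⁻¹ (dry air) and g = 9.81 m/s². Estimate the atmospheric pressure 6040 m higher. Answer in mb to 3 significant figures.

Scale height: H = RT/g = 287 × 275 / 9.81 = 8045.4 m.
Barometric formula: P = P₀ exp(−z/H).
z/H = 6040.0/8045.4 = 0.75074; exp(−0.75074) = 0.47202.
P = 1020 × 0.47202 = 481.46 mb.

P ≈ 481 mb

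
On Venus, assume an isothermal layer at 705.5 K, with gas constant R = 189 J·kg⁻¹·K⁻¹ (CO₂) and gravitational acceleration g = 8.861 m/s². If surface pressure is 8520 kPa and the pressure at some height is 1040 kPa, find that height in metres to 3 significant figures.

z ≈ 31600 m

Scale height: H = RT/g = 189 × 705.5 / 8.861 = 15048 m.
Invert the barometric formula: z = H ln(P₀/P).
P₀/P = 8520/1040 = 8.1923; ln(8.1923) = 2.1032.
z = 15048 × 2.1032 = 31649 m.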